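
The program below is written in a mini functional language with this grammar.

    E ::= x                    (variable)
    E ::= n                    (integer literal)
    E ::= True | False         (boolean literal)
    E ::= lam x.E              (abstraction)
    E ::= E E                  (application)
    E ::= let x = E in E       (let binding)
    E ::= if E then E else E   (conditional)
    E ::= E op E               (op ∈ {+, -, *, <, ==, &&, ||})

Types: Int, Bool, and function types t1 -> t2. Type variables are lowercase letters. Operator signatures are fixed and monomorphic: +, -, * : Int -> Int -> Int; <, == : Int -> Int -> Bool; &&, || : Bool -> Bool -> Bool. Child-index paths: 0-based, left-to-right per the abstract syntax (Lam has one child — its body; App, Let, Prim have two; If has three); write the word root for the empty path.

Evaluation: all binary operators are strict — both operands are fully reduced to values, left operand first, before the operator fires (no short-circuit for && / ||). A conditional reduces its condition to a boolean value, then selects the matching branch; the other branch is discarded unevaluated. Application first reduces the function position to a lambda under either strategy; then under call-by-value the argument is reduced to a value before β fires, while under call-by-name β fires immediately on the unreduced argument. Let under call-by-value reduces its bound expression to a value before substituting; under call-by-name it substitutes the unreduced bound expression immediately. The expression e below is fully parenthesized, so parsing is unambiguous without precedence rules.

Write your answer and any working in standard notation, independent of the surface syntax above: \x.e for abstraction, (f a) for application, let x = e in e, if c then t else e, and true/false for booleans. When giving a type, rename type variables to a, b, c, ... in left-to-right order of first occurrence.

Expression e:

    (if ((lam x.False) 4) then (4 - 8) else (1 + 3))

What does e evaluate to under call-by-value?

Answer: 4

Trace:
step 0: (if ((\x.false) 4) then (4 - 8) else (1 + 3))
step 1: [beta@0] (if false then (4 - 8) else (1 + 3))
step 2: [if@root] (1 + 3)
step 3: [delta@root] 4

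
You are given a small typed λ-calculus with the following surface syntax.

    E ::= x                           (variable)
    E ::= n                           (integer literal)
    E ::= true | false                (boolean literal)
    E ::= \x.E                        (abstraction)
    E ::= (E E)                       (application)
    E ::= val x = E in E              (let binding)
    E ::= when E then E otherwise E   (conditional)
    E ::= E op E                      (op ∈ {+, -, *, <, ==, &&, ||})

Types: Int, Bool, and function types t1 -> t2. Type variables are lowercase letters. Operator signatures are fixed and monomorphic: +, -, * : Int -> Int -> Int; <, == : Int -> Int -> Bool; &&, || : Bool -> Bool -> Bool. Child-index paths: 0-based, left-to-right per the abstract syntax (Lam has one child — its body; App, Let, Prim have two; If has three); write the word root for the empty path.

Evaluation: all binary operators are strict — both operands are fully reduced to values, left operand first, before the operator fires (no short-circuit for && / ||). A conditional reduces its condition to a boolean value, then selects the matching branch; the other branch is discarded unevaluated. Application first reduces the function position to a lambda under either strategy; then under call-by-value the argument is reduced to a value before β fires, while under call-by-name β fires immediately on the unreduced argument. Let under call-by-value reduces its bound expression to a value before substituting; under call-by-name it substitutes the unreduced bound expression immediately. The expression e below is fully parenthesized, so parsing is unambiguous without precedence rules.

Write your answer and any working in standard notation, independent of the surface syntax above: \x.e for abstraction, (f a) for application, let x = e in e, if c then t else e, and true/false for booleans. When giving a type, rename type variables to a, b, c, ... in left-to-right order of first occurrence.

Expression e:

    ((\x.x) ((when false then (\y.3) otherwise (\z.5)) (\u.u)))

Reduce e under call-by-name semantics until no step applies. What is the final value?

Derivation:
step 0: ((\x.x) ((if false then (\y.3) else (\z.5)) (\u.u)))
step 1: [beta@root] ((if false then (\y.3) else (\z.5)) (\u.u))
step 2: [if@0] ((\z.5) (\u.u))
step 3: [beta@root] 5

Answer: 5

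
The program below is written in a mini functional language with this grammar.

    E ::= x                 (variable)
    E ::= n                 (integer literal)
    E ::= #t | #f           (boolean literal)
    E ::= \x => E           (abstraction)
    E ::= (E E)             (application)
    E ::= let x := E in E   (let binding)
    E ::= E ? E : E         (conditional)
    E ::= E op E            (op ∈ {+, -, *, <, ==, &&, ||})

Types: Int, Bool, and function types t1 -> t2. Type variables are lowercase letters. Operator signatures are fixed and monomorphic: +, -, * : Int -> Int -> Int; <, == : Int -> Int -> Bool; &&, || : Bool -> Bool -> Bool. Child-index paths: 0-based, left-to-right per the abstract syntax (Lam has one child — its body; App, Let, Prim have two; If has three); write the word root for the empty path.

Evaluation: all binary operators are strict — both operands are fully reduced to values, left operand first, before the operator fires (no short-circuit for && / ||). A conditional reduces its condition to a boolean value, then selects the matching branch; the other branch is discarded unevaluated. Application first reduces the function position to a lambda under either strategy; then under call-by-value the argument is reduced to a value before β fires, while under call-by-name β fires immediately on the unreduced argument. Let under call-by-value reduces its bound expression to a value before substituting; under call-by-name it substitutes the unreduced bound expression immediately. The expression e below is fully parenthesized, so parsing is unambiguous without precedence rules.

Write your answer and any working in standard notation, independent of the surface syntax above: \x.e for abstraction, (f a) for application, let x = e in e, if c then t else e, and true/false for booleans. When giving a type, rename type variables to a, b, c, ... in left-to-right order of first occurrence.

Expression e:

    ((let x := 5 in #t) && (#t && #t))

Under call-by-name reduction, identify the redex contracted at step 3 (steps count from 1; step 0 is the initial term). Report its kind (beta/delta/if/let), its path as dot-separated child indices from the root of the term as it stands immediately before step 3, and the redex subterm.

Answer: delta at root : (true && true)

Derivation:
step 0: ((let x = 5 in true) && (true && true))
step 1: [let@0] (true && (true && true))
step 2: [delta@1] (true && true)
step 3: [delta@root] true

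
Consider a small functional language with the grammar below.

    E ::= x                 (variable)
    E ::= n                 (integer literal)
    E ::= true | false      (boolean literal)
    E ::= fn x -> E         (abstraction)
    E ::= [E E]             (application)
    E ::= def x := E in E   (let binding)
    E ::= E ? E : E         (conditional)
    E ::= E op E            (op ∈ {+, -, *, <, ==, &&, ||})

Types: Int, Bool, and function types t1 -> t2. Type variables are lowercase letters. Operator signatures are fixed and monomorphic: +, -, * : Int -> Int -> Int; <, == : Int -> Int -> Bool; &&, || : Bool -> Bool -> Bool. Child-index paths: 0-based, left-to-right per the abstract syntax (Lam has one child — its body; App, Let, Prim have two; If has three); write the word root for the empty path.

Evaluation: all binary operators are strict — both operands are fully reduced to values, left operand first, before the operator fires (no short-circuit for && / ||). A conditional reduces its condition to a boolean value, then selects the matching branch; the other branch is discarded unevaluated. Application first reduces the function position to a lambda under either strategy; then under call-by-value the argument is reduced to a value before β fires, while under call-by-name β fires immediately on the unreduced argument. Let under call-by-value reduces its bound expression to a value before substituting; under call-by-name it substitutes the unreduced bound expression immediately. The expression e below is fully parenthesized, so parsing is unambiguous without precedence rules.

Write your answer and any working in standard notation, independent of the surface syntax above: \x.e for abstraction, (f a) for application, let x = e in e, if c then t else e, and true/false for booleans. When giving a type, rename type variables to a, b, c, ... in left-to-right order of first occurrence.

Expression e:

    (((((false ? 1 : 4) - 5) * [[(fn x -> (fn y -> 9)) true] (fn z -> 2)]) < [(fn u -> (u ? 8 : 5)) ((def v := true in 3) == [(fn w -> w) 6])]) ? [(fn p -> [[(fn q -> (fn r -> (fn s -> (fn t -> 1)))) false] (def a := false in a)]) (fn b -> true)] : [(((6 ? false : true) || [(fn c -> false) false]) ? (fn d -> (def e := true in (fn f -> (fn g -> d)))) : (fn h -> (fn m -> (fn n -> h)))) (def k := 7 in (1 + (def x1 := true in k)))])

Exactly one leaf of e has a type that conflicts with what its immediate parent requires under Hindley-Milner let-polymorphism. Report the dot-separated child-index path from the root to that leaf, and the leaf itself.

Derivation:
  unify Bool ~ Bool
  unify Int ~ Int
  unify Int ~ Int
  unify Int ~ Int
  unify Int ~ Int
\y._ : b -> Int
\x._ : a -> b -> Int
  unify a -> b -> Int ~ Bool -> c
  unify a ~ Bool
  unify b -> Int ~ c
_ _ : b -> Int
\z._ : d -> Int
  unify b -> Int ~ (d -> Int) -> e
  unify b ~ d -> Int
  unify Int ~ e
_ _ : Int
  unify Int ~ Int
  unify Int ~ Int
u : f
  unify f ~ Bool
  unify Int ~ Int
\u._ : Bool -> Int
let v : Bool
  unify Int ~ Int
w : g
\w._ : g -> g
  unify g -> g ~ Int -> h
  unify g ~ Int
  unify Int ~ h
_ _ : Int
  unify Int ~ Int
  unify Bool -> Int ~ Bool -> i
  unify Bool ~ Bool
  unify Int ~ i
_ _ : Int
  unify Int ~ Int
  unify Bool ~ Bool
\t._ : n -> Int
\s._ : m -> n -> Int
\r._ : l -> m -> n -> Int
\q._ : k -> l -> m -> n -> Int
  unify k -> l -> m -> n -> Int ~ Bool -> o
  unify k ~ Bool
  unify l -> m -> n -> Int ~ o
_ _ : l -> m -> n -> Int
let a : Bool
a : Bool
  unify l -> m -> n -> Int ~ Bool -> p
  unify l ~ Bool
  unify m -> n -> Int ~ p
_ _ : m -> n -> Int
\p._ : j -> m -> n -> Int
\b._ : q -> Bool
  unify j -> m -> n -> Int ~ (q -> Bool) -> r
  unify j ~ q -> Bool
  unify m -> n -> Int ~ r
_ _ : m -> n -> Int
  unify Int ~ Bool
  FAIL: mismatch Int ~ Bool

Answer: 2.0.0.0.0 : 6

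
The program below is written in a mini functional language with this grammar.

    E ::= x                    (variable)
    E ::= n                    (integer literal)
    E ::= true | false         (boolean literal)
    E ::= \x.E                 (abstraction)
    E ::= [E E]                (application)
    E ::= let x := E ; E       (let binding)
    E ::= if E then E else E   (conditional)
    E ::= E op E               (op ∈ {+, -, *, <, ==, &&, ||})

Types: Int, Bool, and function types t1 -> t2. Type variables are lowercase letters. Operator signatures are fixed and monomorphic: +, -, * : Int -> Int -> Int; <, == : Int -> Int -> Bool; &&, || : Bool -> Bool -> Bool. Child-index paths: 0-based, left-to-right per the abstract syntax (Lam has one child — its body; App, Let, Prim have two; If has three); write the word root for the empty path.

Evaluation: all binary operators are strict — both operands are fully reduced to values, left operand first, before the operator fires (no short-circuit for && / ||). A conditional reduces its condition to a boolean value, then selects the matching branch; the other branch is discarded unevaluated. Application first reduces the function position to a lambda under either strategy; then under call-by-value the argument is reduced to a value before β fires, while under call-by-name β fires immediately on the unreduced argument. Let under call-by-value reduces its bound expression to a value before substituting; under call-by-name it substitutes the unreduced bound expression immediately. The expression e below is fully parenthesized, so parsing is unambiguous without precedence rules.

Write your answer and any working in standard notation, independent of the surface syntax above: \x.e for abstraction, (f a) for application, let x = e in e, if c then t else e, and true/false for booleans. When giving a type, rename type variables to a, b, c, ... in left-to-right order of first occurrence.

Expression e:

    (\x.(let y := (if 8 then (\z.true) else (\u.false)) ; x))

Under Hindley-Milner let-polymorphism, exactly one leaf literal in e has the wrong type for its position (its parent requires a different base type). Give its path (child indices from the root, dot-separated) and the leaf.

Answer: 0.0.0 : 8

Derivation:
  unify Int ~ Bool
  FAIL: mismatch Int ~ Bool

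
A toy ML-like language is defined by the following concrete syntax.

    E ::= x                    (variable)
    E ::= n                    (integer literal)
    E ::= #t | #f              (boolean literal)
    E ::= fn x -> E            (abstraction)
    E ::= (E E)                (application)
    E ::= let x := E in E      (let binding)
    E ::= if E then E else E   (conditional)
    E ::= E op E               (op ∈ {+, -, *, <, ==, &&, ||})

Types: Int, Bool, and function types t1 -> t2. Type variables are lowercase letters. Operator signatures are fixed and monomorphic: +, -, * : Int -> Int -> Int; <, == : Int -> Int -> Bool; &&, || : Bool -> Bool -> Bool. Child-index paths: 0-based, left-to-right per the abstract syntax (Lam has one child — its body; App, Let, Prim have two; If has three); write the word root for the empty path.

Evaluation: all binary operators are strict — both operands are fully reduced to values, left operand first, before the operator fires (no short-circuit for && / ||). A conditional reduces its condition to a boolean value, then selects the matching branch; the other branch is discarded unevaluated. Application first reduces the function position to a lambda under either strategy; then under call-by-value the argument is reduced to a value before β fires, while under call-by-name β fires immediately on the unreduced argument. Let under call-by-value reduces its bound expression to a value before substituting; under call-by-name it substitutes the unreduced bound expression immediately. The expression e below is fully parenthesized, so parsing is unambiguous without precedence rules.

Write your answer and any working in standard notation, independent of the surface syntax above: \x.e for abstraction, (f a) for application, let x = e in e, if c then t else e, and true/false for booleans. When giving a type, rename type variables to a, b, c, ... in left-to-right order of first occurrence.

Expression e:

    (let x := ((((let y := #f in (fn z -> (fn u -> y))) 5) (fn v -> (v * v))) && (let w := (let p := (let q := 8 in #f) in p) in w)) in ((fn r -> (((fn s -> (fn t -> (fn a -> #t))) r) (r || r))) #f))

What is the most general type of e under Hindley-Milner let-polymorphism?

Working:
let y : Bool
y : Bool
\u._ : b -> Bool
\z._ : a -> b -> Bool
  unify a -> b -> Bool ~ Int -> c
  unify a ~ Int
  unify b -> Bool ~ c
_ _ : b -> Bool
v : d
  unify d ~ Int
v : Int
  unify Int ~ Int
\v._ : Int -> Int
  unify b -> Bool ~ (Int -> Int) -> e
  unify b ~ Int -> Int
  unify Bool ~ e
_ _ : Bool
  unify Bool ~ Bool
let q : Int
let p : Bool
p : Bool
let w : Bool
w : Bool
  unify Bool ~ Bool
let x : Bool
\a._ : i -> Bool
\t._ : h -> i -> Bool
\s._ : g -> h -> i -> Bool
r : f
  unify g -> h -> i -> Bool ~ f -> j
  unify g ~ f
  unify h -> i -> Bool ~ j
_ _ : h -> i -> Bool
r : f
  unify f ~ Bool
r : Bool
  unify Bool ~ Bool
  unify h -> i -> Bool ~ Bool -> k
  unify h ~ Bool
  unify i -> Bool ~ k
_ _ : i -> Bool
\r._ : Bool -> i -> Bool
  unify Bool -> i -> Bool ~ Bool -> l
  unify Bool ~ Bool
  unify i -> Bool ~ l
_ _ : i -> Bool

Answer: a -> Bool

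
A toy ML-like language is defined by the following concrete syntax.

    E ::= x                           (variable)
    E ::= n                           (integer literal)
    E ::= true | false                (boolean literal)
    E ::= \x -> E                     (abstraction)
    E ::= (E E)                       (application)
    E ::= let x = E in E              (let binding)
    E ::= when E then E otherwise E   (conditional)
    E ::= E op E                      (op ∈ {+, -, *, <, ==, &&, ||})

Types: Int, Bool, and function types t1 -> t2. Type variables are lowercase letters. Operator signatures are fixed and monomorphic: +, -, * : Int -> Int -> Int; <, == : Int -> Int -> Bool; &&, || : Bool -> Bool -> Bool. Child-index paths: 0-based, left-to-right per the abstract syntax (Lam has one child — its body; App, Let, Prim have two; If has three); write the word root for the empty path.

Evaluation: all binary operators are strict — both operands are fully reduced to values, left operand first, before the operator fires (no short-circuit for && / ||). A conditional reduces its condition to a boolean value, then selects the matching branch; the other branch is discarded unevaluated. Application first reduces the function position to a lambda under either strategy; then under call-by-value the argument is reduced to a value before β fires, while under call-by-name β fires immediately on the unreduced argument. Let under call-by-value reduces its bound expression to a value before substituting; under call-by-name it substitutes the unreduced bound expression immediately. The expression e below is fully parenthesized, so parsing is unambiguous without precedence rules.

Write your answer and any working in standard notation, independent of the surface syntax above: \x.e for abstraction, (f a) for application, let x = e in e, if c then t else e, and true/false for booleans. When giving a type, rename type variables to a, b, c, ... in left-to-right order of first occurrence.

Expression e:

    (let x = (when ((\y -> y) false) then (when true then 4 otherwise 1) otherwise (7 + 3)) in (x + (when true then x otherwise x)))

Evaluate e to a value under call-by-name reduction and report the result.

Derivation:
step 0: (let x = (if ((\y.y) false) then (if true then 4 else 1) else (7 + 3)) in (x + (if true then x else x)))
step 1: [let@root] ((if ((\y.y) false) then (if true then 4 else 1) else (7 + 3)) + (if true then (if ((\y.y) false) then (if true then 4 else 1) else (7 + 3)) else (if ((\y.y) false) then (if true then 4 else 1) else (7 + 3))))
step 2: [beta@0.0] ((if false then (if true then 4 else 1) else (7 + 3)) + (if true then (if ((\y.y) false) then (if true then 4 else 1) else (7 + 3)) else (if ((\y.y) false) then (if true then 4 else 1) else (7 + 3))))
step 3: [if@0] ((7 + 3) + (if true then (if ((\y.y) false) then (if true then 4 else 1) else (7 + 3)) else (if ((\y.y) false) then (if true then 4 else 1) else (7 + 3))))
step 4: [delta@0] (10 + (if true then (if ((\y.y) false) then (if true then 4 else 1) else (7 + 3)) else (if ((\y.y) false) then (if true then 4 else 1) else (7 + 3))))
step 5: [if@1] (10 + (if ((\y.y) false) then (if true then 4 else 1) else (7 + 3)))
step 6: [beta@1.0] (10 + (if false then (if true then 4 else 1) else (7 + 3)))
step 7: [if@1] (10 + (7 + 3))
step 8: [delta@1] (10 + 10)
step 9: [delta@root] 20

Answer: 20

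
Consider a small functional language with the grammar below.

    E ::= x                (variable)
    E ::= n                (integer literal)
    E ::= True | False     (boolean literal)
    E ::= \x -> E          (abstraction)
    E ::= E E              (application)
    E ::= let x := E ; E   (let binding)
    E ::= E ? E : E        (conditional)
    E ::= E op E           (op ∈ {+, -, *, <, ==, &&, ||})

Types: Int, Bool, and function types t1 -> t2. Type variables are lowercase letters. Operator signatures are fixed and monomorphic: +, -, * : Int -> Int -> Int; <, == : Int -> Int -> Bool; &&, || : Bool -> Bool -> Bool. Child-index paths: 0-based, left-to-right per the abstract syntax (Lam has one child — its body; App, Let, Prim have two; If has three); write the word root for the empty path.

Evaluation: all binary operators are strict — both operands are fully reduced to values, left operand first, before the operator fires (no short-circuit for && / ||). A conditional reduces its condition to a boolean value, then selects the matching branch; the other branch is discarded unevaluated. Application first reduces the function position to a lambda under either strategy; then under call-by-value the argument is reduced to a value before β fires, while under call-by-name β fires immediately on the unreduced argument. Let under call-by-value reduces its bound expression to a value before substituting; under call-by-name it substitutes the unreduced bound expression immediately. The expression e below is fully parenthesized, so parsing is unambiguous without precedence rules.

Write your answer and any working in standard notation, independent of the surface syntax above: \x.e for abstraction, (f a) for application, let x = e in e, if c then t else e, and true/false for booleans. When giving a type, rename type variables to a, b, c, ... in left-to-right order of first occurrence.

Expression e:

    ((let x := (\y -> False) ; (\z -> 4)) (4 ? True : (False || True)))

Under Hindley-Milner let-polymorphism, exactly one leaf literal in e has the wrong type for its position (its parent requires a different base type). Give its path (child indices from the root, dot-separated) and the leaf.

Answer: 1.0 : 4

Working:
\y._ : a -> Bool
let x : forall. a -> Bool
\z._ : b -> Int
  unify Int ~ Bool
  FAIL: mismatch Int ~ Bool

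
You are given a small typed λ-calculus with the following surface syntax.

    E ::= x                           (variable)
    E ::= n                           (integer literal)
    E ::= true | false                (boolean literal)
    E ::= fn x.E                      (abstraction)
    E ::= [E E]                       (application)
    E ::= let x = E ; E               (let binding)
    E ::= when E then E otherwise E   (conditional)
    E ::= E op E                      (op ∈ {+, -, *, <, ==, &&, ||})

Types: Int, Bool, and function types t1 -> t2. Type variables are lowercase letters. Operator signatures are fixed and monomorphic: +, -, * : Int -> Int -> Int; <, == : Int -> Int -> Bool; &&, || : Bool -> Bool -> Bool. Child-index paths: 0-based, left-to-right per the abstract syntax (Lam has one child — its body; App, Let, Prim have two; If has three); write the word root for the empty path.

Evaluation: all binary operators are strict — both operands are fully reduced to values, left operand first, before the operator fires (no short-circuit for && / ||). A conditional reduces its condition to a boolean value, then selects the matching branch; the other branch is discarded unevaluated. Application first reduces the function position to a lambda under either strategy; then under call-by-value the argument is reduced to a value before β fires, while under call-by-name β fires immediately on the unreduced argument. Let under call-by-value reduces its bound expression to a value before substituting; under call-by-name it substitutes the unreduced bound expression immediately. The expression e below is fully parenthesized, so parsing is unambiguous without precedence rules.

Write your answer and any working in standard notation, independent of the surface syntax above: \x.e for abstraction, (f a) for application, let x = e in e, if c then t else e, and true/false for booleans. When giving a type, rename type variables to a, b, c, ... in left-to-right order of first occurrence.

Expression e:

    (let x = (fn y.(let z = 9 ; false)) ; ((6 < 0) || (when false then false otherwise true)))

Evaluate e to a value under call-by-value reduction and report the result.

Answer: true

Derivation:
step 0: (let x = (\y.(let z = 9 in false)) in ((6 < 0) || (if false then false else true)))
step 1: [let@root] ((6 < 0) || (if false then false else true))
step 2: [delta@0] (false || (if false then false else true))
step 3: [if@1] (false || true)
step 4: [delta@root] true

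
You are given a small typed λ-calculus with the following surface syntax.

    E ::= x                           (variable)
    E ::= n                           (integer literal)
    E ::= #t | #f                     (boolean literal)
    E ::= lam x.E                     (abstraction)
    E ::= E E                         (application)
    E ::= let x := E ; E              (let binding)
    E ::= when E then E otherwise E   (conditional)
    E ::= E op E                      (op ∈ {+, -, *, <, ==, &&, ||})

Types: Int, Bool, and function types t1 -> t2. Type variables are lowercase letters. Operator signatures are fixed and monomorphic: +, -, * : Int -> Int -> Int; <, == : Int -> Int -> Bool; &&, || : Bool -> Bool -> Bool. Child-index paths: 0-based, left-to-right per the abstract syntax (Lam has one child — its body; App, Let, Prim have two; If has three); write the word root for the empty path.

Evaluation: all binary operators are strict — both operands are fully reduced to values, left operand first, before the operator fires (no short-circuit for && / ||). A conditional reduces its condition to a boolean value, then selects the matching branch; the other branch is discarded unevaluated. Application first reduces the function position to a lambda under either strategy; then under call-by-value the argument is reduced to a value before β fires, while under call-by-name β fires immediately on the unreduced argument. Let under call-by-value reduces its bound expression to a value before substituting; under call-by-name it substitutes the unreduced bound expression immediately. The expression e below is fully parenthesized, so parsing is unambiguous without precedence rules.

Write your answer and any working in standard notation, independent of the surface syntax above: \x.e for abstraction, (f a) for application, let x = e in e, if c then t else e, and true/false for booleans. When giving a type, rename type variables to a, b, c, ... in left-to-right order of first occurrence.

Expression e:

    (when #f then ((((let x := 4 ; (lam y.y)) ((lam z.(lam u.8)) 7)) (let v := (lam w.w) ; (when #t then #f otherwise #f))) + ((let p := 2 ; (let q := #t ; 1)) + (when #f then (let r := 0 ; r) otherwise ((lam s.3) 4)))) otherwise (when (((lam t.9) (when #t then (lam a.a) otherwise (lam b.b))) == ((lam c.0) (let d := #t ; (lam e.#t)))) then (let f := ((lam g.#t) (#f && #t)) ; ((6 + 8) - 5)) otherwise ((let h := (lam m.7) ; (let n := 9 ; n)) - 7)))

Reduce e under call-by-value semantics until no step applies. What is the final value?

Working:
step 0: (if false then ((((let x = 4 in (\y.y)) ((\z.(\u.8)) 7)) (let v = (\w.w) in (if true then false else false))) + ((let p = 2 in (let q = true in 1)) + (if false then (let r = 0 in r) else ((\s.3) 4)))) else (if (((\t.9) (if true then (\a.a) else (\b.b))) == ((\c.0) (let d = true in (\e.true)))) then (let f = ((\g.true) (false && true)) in ((6 + 8) - 5)) else ((let h = (\m.7) in (let n = 9 in n)) - 7)))
step 1: [if@root] (if (((\t.9) (if true then (\a.a) else (\b.b))) == ((\c.0) (let d = true in (\e.true)))) then (let f = ((\g.true) (false && true)) in ((6 + 8) - 5)) else ((let h = (\m.7) in (let n = 9 in n)) - 7))
step 2: [if@0.0.1] (if (((\t.9) (\a.a)) == ((\c.0) (let d = true in (\e.true)))) then (let f = ((\g.true) (false && true)) in ((6 + 8) - 5)) else ((let h = (\m.7) in (let n = 9 in n)) - 7))
step 3: [beta@0.0] (if (9 == ((\c.0) (let d = true in (\e.true)))) then (let f = ((\g.true) (false && true)) in ((6 + 8) - 5)) else ((let h = (\m.7) in (let n = 9 in n)) - 7))
step 4: [let@0.1.1] (if (9 == ((\c.0) (\e.true))) then (let f = ((\g.true) (false && true)) in ((6 + 8) - 5)) else ((let h = (\m.7) in (let n = 9 in n)) - 7))
step 5: [beta@0.1] (if (9 == 0) then (let f = ((\g.true) (false && true)) in ((6 + 8) - 5)) else ((let h = (\m.7) in (let n = 9 in n)) - 7))
step 6: [delta@0] (if false then (let f = ((\g.true) (false && true)) in ((6 + 8) - 5)) else ((let h = (\m.7) in (let n = 9 in n)) - 7))
step 7: [if@root] ((let h = (\m.7) in (let n = 9 in n)) - 7)
step 8: [let@0] ((let n = 9 in n) - 7)
step 9: [let@0] (9 - 7)
step 10: [delta@root] 2

Answer: 2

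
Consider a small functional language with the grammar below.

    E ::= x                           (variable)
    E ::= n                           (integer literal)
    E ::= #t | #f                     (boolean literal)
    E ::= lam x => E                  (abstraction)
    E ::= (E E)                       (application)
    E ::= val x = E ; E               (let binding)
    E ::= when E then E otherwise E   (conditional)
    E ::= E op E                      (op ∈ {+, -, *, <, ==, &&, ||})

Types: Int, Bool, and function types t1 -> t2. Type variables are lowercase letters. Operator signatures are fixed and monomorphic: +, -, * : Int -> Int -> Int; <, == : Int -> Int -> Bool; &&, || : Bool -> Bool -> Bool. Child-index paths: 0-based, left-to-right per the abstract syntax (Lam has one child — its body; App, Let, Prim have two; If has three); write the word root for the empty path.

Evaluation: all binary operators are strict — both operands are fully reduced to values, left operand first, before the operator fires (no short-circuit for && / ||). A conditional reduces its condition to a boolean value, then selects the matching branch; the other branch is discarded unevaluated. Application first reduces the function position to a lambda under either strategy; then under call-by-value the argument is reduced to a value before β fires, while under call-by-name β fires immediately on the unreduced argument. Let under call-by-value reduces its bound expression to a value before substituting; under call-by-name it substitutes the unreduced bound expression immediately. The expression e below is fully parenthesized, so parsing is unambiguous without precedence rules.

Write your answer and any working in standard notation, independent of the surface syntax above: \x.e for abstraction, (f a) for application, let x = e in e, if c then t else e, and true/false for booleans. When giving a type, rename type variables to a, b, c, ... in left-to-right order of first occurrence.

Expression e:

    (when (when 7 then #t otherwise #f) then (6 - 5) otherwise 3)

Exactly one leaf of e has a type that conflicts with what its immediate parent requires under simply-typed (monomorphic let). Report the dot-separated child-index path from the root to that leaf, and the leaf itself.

Trace:
  unify Int ~ Bool
  FAIL: mismatch Int ~ Bool

Answer: 0.0 : 7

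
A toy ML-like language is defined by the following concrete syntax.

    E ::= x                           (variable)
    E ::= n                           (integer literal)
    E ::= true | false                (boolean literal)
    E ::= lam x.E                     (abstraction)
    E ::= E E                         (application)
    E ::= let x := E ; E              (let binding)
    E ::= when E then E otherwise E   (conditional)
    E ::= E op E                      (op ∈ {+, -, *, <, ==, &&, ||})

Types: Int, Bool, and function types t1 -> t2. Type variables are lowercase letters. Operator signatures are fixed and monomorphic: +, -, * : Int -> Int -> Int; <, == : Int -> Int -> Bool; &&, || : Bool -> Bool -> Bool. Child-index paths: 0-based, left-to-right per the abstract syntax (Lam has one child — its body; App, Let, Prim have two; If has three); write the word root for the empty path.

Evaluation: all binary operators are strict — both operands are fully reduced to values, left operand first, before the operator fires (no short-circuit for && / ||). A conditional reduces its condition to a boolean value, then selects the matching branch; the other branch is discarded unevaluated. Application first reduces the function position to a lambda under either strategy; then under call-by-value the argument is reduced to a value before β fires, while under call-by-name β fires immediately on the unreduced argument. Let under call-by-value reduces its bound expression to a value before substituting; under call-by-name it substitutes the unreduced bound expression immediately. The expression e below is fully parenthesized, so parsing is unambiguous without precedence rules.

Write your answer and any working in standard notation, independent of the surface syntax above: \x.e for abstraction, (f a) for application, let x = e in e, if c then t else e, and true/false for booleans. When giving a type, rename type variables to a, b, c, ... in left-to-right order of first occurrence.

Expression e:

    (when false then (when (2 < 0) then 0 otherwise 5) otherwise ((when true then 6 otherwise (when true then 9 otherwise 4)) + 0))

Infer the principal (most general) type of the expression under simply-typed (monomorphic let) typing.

Answer: Int

Working:
  unify Bool ~ Bool
  unify Int ~ Int
  unify Int ~ Int
  unify Bool ~ Bool
  unify Int ~ Int
  unify Bool ~ Bool
  unify Bool ~ Bool
  unify Int ~ Int
  unify Int ~ Int
  unify Int ~ Int
  unify Int ~ Int
  unify Int ~ Int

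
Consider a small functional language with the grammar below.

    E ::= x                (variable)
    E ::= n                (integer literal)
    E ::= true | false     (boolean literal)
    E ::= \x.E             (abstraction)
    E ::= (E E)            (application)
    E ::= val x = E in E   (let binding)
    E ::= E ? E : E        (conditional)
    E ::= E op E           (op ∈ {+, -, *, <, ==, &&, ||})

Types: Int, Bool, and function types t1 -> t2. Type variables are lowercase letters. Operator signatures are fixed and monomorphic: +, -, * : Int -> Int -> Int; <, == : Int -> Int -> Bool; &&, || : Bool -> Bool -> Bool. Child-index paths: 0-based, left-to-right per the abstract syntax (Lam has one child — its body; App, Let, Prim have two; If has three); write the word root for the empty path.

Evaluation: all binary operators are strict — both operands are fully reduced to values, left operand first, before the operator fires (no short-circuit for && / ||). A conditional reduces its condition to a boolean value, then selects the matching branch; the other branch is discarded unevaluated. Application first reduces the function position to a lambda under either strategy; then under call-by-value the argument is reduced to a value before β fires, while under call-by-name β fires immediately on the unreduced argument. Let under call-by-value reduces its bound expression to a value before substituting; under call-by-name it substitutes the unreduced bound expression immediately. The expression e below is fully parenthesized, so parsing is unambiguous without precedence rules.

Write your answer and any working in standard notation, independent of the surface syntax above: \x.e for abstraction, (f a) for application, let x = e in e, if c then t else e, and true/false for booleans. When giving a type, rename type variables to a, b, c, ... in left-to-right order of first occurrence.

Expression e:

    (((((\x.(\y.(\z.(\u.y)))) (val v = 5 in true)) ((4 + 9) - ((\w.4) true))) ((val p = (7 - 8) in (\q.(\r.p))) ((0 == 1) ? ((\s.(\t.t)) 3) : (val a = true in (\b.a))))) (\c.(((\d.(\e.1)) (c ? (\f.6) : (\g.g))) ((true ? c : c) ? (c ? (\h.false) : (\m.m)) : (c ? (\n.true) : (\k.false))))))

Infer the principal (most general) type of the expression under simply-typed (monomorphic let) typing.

Answer: Int

Working:
y : b
\u._ : d -> b
\z._ : c -> d -> b
\y._ : b -> c -> d -> b
\x._ : a -> b -> c -> d -> b
let v : Int
  unify a -> b -> c -> d -> b ~ Bool -> e
  unify a ~ Bool
  unify b -> c -> d -> b ~ e
_ _ : b -> c -> d -> b
  unify Int ~ Int
  unify Int ~ Int
  unify Int ~ Int
\w._ : f -> Int
  unify f -> Int ~ Bool -> g
  unify f ~ Bool
  unify Int ~ g
_ _ : Int
  unify Int ~ Int
  unify b -> c -> d -> b ~ Int -> h
  unify b ~ Int
  unify c -> d -> Int ~ h
_ _ : c -> d -> Int
  unify Int ~ Int
  unify Int ~ Int
let p : Int
p : Int
\r._ : j -> Int
\q._ : i -> j -> Int
  unify Int ~ Int
  unify Int ~ Int
  unify Bool ~ Bool
t : l
\t._ : l -> l
\s._ : k -> l -> l
  unify k -> l -> l ~ Int -> m
  unify k ~ Int
  unify l -> l ~ m
_ _ : l -> l
let a : Bool
a : Bool
\b._ : n -> Bool
  unify l -> l ~ n -> Bool
  unify l ~ n
  unify n ~ Bool
  unify i -> j -> Int ~ (Bool -> Bool) -> o
  unify i ~ Bool -> Bool
  unify j -> Int ~ o
_ _ : j -> Int
  unify c -> d -> Int ~ (j -> Int) -> p
  unify c ~ j -> Int
  unify d -> Int ~ p
_ _ : d -> Int
\e._ : s -> Int
\d._ : r -> s -> Int
c : q
  unify q ~ Bool
\f._ : t -> Int
g : u
\g._ : u -> u
  unify t -> Int ~ u -> u
  unify t ~ u
  unify Int ~ u
  unify r -> s -> Int ~ (Int -> Int) -> v
  unify r ~ Int -> Int
  unify s -> Int ~ v
_ _ : s -> Int
  unify Bool ~ Bool
c : Bool
c : Bool
  unify Bool ~ Bool
  unify Bool ~ Bool
c : Bool
  unify Bool ~ Bool
\h._ : w -> Bool
m : x
\m._ : x -> x
  unify w -> Bool ~ x -> x
  unify w ~ x
  unify Bool ~ x
c : Bool
  unify Bool ~ Bool
\n._ : y -> Bool
\k._ : z -> Bool
  unify y -> Bool ~ z -> Bool
  unify y ~ z
  unify Bool ~ Bool
  unify Bool -> Bool ~ z -> Bool
  unify Bool ~ z
  unify Bool ~ Bool
  unify s -> Int ~ (Bool -> Bool) -> t26
  unify s ~ Bool -> Bool
  unify Int ~ t26
_ _ : Int
\c._ : Bool -> Int
  unify d -> Int ~ (Bool -> Int) -> t27
  unify d ~ Bool -> Int
  unify Int ~ t27
_ _ : Int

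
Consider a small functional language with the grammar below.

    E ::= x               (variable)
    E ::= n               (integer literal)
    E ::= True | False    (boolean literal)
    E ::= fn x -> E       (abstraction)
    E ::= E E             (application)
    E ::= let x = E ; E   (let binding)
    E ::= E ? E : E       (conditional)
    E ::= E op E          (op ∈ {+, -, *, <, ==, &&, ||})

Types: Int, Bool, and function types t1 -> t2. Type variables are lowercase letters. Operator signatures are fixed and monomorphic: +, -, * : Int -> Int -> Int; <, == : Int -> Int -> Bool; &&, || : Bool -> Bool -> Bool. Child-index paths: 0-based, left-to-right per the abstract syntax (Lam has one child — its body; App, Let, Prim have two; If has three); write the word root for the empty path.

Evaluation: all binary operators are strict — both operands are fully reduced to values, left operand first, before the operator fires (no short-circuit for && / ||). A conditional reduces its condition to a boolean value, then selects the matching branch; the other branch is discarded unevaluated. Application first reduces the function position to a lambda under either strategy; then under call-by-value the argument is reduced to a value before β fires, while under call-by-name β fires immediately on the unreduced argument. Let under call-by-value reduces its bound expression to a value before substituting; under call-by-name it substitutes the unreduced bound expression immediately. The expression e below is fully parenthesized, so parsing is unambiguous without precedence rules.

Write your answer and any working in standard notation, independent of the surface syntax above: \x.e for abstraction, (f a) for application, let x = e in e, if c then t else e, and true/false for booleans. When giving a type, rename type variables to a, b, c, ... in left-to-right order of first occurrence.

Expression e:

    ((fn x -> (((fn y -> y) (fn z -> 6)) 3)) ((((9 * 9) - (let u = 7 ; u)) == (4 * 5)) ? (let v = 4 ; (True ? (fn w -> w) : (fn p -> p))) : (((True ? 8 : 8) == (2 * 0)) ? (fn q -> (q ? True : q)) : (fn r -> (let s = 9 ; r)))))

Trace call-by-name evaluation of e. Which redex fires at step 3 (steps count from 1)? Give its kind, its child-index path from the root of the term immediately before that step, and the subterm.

Derivation:
step 0: ((\x.(((\y.y) (\z.6)) 3)) (if (((9 * 9) - (let u = 7 in u)) == (4 * 5)) then (let v = 4 in (if true then (\w.w) else (\p.p))) else (if ((if true then 8 else 8) == (2 * 0)) then (\q.(if q then true else q)) else (\r.(let s = 9 in r)))))
step 1: [beta@root] (((\y.y) (\z.6)) 3)
step 2: [beta@0] ((\z.6) 3)
step 3: [beta@root] 6

Answer: beta at root : ((\z.6) 3)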